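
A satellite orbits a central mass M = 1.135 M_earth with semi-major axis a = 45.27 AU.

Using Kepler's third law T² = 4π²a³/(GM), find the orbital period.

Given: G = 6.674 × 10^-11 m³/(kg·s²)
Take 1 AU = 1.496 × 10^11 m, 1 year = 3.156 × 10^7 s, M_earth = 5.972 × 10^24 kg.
M = 1.135 M_earth = 6.77822 × 10^24 kg
GM = G × M = 6.674 × 10^-11 × 6.77822 × 10^24 = 4.52378 × 10^14 m³/s²
a = 45.27 AU = 6.77239 × 10^12 m
a³ = 3.10618 × 10^38 m³
T = 2π √(a³/GM) = 2π √((3.10618 × 10^38) / (4.52378 × 10^14)) = 2π × 8.28633 × 10^11 s
T = 5.20645 × 10^12 s ≈ 1.65 × 10^5 years

Final answer: 1.65 × 10^5 years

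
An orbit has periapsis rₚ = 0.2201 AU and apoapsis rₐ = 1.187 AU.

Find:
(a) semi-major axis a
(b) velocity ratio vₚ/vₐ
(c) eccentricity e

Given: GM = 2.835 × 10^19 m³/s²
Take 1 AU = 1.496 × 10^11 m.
rₚ = 0.2201 AU = 3.2927 × 10^10 m
rₐ = 1.187 AU = 1.77575 × 10^11 m
GM = 2.835 × 10^19 m³/s²
a = (rₚ + rₐ)/2 = 1.05251 × 10^11 m
e = (rₐ − rₚ)/(rₐ + rₚ) = (1.44648 × 10^11) / (2.10502 × 10^11) = 0.687158
(a) a = 1.05251 × 10^11 m ≈ 0.7036 AU
(b) vₚ/vₐ = rₐ/rₚ (angular momentum) = (1.77575 × 10^11) / (3.2927 × 10^10) = 5.393 ≈ 5.393
(c) e = 0.687158 ≈ 0.6872

Final answer:
(a) semi-major axis a = 0.7036 AU
(b) velocity ratio vₚ/vₐ = 5.393
(c) eccentricity e = 0.6872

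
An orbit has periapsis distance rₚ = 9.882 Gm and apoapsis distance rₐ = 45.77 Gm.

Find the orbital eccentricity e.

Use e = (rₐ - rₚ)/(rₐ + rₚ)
rₚ = 9.882 Gm = 9.882 × 10^9 m
rₐ = 45.77 Gm = 4.577 × 10^10 m
rₐ − rₚ = 3.5888 × 10^10 m
rₐ + rₚ = 5.5652 × 10^10 m
e = (rₐ − rₚ)/(rₐ + rₚ) = 0.644865

Final answer: e = 0.6449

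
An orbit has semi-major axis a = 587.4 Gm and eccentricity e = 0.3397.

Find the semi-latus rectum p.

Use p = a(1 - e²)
a = 587.4 Gm = 5.874 × 10^11 m
e = 0.3397,  e² = 0.115396,  1 − e² = 0.884604
p = a(1 − e²) = 5.874 × 10^11 m × 0.884604 = 5.19616 × 10^11 m ≈ 519.6 Gm

Final answer: p = 519.6 Gm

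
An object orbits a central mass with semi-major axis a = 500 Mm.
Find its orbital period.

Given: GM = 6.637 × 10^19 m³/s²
a = 500 Mm = 5 × 10^8 m
GM = 6.637 × 10^19 m³/s²
a³ = 1.25 × 10^26 m³
T = 2π √(a³/GM) = 2π √((1.25 × 10^26) / (6.637 × 10^19)) = 2π × 1372.36 s
T = 8622.81 s ≈ 2.395 hours

Final answer: 2.395 hours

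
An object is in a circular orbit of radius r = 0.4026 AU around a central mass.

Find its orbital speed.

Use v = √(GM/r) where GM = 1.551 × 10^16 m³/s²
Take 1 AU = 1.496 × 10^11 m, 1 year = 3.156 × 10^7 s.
r = 0.4026 AU = 6.0229 × 10^10 m
GM = 1.551 × 10^16 m³/s²
GM/r = (1.551 × 10^16) / (6.0229 × 10^10) = 257517 m²/s²
v = √(GM/r) = 507.462 m/s ≈ 0.1071 AU/year

Final answer: 0.1071 AU/year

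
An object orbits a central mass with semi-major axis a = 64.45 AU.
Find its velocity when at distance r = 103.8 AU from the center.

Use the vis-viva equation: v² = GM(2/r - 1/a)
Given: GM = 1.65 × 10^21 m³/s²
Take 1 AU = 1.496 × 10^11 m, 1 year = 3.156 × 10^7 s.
a = 64.45 AU = 9.64172 × 10^12 m
r = 103.8 AU = 1.55285 × 10^13 m
GM = 1.65 × 10^21 m³/s²
2/r − 1/a = 1.28796 × 10^-13 − 1.03716 × 10^-13 = 2.50797 × 10^-14 m⁻¹
v² = GM (2/r − 1/a) = 4.13815 × 10^7 m²/s²
v = 6432.84 m/s ≈ 1.357 AU/year

Final answer: 1.357 AU/year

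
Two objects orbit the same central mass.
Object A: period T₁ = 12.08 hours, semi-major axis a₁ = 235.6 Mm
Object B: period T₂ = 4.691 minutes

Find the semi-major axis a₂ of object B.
T₁ = 12.08 hours = 43488 s
T₂ = 4.691 minutes = 281.46 s
a₁ = 235.6 Mm = 2.356 × 10^8 m
Kepler's third law: (T₂/T₁)² = (a₂/a₁)³  ⇒  a₂ = a₁ (T₂/T₁)^(2/3)
T₂/T₁ = 0.00647213
(T₂/T₁)^(2/3) = 0.0347295
a₂ = 2.356 × 10^8 m × 0.0347295 = 8.18226 × 10^6 m ≈ 8.182 Mm

Final answer: a₂ = 8.182 Mm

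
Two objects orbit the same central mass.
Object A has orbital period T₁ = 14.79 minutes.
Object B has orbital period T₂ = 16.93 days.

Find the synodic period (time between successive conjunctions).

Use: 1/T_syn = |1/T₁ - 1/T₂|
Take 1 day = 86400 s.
T₁ = 14.79 minutes = 887.4 s
T₂ = 16.93 days = 1.46275 × 10^6 s
1/T₁ = 0.00112689 s⁻¹
1/T₂ = 6.83643 × 10^-7 s⁻¹
|1/T₁ − 1/T₂| = 0.0011262 s⁻¹
T_syn = 1 / |1/T₁ − 1/T₂| = 887.939 s ≈ 14.8 minutes

Final answer: T_syn = 14.8 minutes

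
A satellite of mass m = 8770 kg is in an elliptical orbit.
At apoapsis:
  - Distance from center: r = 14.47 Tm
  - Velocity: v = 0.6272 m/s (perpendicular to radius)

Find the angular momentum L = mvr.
r = 14.47 Tm = 1.447 × 10^13 m
v = 0.6272 m/s
vr = 0.6272 × 1.447 × 10^13 = 9.07558 × 10^12 m²/s
L = m × vr = 8770 × 9.07558 × 10^12 = 7.95929 × 10^16 kg·m²/s ≈ 7.959 × 10^16 kg·m²/s

Final answer: L = 7.959 × 10^16 kg·m²/s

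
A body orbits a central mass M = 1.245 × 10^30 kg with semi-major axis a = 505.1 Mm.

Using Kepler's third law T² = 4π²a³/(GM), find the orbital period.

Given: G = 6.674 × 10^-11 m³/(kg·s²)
M = 1.245 × 10^30 kg
GM = G × M = 6.674 × 10^-11 × 1.245 × 10^30 = 8.30913 × 10^19 m³/s²
a = 505.1 Mm = 5.051 × 10^8 m
a³ = 1.28864 × 10^26 m³
T = 2π √(a³/GM) = 2π √((1.28864 × 10^26) / (8.30913 × 10^19)) = 2π × 1245.34 s
T = 7824.71 s ≈ 2.174 hours

Final answer: 2.174 hours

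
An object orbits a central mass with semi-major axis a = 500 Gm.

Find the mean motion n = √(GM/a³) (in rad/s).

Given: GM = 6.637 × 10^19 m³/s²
a = 500 Gm = 5 × 10^11 m
GM = 6.637 × 10^19 m³/s²
a³ = 1.25 × 10^35 m³
GM/a³ = (6.637 × 10^19) / (1.25 × 10^35) = 5.3096 × 10^-16 s⁻²
n = √(GM/a³) = 2.30426 × 10^-8 rad/s ≈ 2.304 × 10^-8 rad/s

Final answer: n = 2.304 × 10^-8 rad/s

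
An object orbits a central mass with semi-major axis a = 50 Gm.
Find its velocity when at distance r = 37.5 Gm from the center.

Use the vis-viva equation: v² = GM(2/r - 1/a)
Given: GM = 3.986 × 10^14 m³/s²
a = 50 Gm = 5 × 10^10 m
r = 37.5 Gm = 3.75 × 10^10 m
GM = 3.986 × 10^14 m³/s²
2/r − 1/a = 5.33333 × 10^-11 − 2 × 10^-11 = 3.33333 × 10^-11 m⁻¹
v² = GM (2/r − 1/a) = 13286.7 m²/s²
v = 115.268 m/s ≈ 115.3 m/s

Final answer: 115.3 m/s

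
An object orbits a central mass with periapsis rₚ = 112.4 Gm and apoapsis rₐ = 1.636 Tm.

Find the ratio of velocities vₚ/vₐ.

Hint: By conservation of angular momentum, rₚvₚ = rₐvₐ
rₚ = 112.4 Gm = 1.124 × 10^11 m
rₐ = 1.636 Tm = 1.636 × 10^12 m
rₚvₚ = rₐvₐ  ⇒  vₚ/vₐ = rₐ/rₚ
vₚ/vₐ = (1.636 × 10^12) / (1.124 × 10^11) = 14.5552

Final answer: vₚ/vₐ = 14.56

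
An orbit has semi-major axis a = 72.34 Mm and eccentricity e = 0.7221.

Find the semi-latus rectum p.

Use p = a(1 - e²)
a = 72.34 Mm = 7.234 × 10^7 m
e = 0.7221,  e² = 0.521428,  1 − e² = 0.478572
p = a(1 − e²) = 7.234 × 10^7 m × 0.478572 = 3.46199 × 10^7 m ≈ 34.62 Mm

Final answer: p = 34.62 Mm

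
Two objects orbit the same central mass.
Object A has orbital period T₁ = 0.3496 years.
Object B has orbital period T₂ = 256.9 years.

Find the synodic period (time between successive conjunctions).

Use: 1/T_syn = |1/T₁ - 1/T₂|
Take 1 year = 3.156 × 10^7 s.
T₁ = 0.3496 years = 1.10334 × 10^7 s
T₂ = 256.9 years = 8.10776 × 10^9 s
1/T₁ = 9.06341 × 10^-8 s⁻¹
1/T₂ = 1.23339 × 10^-10 s⁻¹
|1/T₁ − 1/T₂| = 9.05108 × 10^-8 s⁻¹
T_syn = 1 / |1/T₁ − 1/T₂| = 1.10484 × 10^7 s ≈ 0.3501 years

Final answer: T_syn = 0.3501 years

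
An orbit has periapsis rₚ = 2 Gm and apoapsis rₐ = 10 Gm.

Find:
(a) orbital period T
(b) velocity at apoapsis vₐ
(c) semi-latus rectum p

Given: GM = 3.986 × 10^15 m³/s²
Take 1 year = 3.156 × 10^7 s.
rₚ = 2 Gm = 2 × 10^9 m
rₐ = 10 Gm = 1 × 10^10 m
GM = 3.986 × 10^15 m³/s²
a = (rₚ + rₐ)/2 = 6 × 10^9 m
e = (rₐ − rₚ)/(rₐ + rₚ) = (8 × 10^9) / (1.2 × 10^10) = 0.666667
(a) a³ = 2.16 × 10^29 m³;  T = 2π √(a³/GM) = 2π × 7.36136 × 10^6 s = 4.62528 × 10^7 s ≈ 1.466 years
(b) vₐ² = GM (2/rₐ − 1/a) = 3.986 × 10^15 × (2 × 10^-10 − 1.66667 × 10^-10) = 132867 m²/s²;  vₐ = 364.509 m/s ≈ 364.5 m/s
(c) 1 − e² = 0.555556;  p = a(1 − e²) = 6 × 10^9 × 0.555556 = 3.33333 × 10^9 m ≈ 3.333 Gm

Final answer:
(a) orbital period T = 1.466 years
(b) velocity at apoapsis vₐ = 364.5 m/s
(c) semi-latus rectum p = 3.333 Gm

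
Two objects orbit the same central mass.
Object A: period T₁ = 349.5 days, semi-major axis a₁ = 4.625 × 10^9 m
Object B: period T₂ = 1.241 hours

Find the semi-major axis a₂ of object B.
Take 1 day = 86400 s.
T₁ = 349.5 days = 3.01968 × 10^7 s
T₂ = 1.241 hours = 4467.6 s
a₁ = 4.625 × 10^9 m
Kepler's third law: (T₂/T₁)² = (a₂/a₁)³  ⇒  a₂ = a₁ (T₂/T₁)^(2/3)
T₂/T₁ = 0.000147949
(T₂/T₁)^(2/3) = 0.00279732
a₂ = 4.625 × 10^9 m × 0.00279732 = 1.29376 × 10^7 m ≈ 1.294 × 10^7 m

Final answer: a₂ = 1.294 × 10^7 m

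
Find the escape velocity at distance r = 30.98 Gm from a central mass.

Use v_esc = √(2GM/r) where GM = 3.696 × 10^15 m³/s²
r = 30.98 Gm = 3.098 × 10^10 m
GM = 3.696 × 10^15 m³/s²
2GM/r = 2 × (3.696 × 10^15) / (3.098 × 10^10) = 238606 m²/s²
v_esc = √(2GM/r) = 488.473 m/s ≈ 488.5 m/s

Final answer: 488.5 m/s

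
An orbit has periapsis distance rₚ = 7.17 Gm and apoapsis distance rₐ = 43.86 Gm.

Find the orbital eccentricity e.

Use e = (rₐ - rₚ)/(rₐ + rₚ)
rₚ = 7.17 Gm = 7.17 × 10^9 m
rₐ = 43.86 Gm = 4.386 × 10^10 m
rₐ − rₚ = 3.669 × 10^10 m
rₐ + rₚ = 5.103 × 10^10 m
e = (rₐ − rₚ)/(rₐ + rₚ) = 0.718989

Final answer: e = 0.719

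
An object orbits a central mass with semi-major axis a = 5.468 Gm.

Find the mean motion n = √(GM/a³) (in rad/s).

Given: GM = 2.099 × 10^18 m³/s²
a = 5.468 Gm = 5.468 × 10^9 m
GM = 2.099 × 10^18 m³/s²
a³ = 1.63488 × 10^29 m³
GM/a³ = (2.099 × 10^18) / (1.63488 × 10^29) = 1.28389 × 10^-11 s⁻²
n = √(GM/a³) = 3.58314 × 10^-6 rad/s ≈ 3.583 × 10^-6 rad/s

Final answer: n = 3.583 × 10^-6 rad/s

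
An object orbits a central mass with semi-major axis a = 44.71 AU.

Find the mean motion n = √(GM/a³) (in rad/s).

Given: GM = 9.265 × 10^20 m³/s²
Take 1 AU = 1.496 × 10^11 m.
a = 44.71 AU = 6.68862 × 10^12 m
GM = 9.265 × 10^20 m³/s²
a³ = 2.99233 × 10^38 m³
GM/a³ = (9.265 × 10^20) / (2.99233 × 10^38) = 3.09625 × 10^-18 s⁻²
n = √(GM/a³) = 1.75962 × 10^-9 rad/s ≈ 1.76 × 10^-9 rad/s

Final answer: n = 1.76 × 10^-9 rad/s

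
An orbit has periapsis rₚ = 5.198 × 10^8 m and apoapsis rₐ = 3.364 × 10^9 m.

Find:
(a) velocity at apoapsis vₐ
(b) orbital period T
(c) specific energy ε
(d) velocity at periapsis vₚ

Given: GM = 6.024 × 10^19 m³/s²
rₚ = 5.198 × 10^8 m
rₐ = 3.364 × 10^9 m
GM = 6.024 × 10^19 m³/s²
a = (rₚ + rₐ)/2 = 1.9419 × 10^9 m
e = (rₐ − rₚ)/(rₐ + rₚ) = (2.8442 × 10^9) / (3.8838 × 10^9) = 0.732324
(a) vₐ² = GM (2/rₐ − 1/a) = 6.024 × 10^19 × (5.9453 × 10^-10 − 5.1496 × 10^-10) = 4.79334 × 10^9 m²/s²;  vₐ = 69234 m/s ≈ 69.23 km/s
(b) a³ = 7.32286 × 10^27 m³;  T = 2π √(a³/GM) = 2π × 11025.5 s = 69275.2 s ≈ 19.24 hours
(c) 2a = 3.8838 × 10^9 m;  ε = −GM/(2a) = -1.55106 × 10^10 J/kg ≈ -15.51 GJ/kg
(d) vₚ² = GM (2/rₚ − 1/a) = 6.024 × 10^19 × (3.84763 × 10^-9 − 5.1496 × 10^-10) = 2.0076 × 10^11 m²/s²;  vₚ = 448063 m/s ≈ 448.1 km/s

Final answer:
(a) velocity at apoapsis vₐ = 69.23 km/s
(b) orbital period T = 19.24 hours
(c) specific energy ε = -15.51 GJ/kg
(d) velocity at periapsis vₚ = 448.1 km/s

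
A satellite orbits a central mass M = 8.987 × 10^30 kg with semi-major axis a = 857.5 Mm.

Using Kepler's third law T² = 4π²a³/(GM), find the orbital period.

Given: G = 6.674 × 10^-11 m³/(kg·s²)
M = 8.987 × 10^30 kg
GM = G × M = 6.674 × 10^-11 × 8.987 × 10^30 = 5.99792 × 10^20 m³/s²
a = 857.5 Mm = 8.575 × 10^8 m
a³ = 6.30525 × 10^26 m³
T = 2π √(a³/GM) = 2π √((6.30525 × 10^26) / (5.99792 × 10^20)) = 2π × 1025.3 s
T = 6442.15 s ≈ 1.789 hours

Final answer: 1.789 hours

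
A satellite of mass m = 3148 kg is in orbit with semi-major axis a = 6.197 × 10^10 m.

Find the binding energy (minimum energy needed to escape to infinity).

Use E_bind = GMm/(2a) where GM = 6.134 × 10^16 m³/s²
a = 6.197 × 10^10 m
GM = 6.134 × 10^16 m³/s²
m = 3148 kg
GMm = 6.134 × 10^16 × 3148 = 1.93098 × 10^20 m³·kg/s²
2a = 1.2394 × 10^11 m
E_bind = GMm/(2a) = 1.558 × 10^9 J ≈ 1.558 GJ

Final answer: 1.558 GJ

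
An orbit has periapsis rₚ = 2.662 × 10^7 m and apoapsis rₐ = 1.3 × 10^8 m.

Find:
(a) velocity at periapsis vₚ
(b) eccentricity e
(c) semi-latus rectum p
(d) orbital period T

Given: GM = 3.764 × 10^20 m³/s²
rₚ = 2.662 × 10^7 m
rₐ = 1.3 × 10^8 m
GM = 3.764 × 10^20 m³/s²
a = (rₚ + rₐ)/2 = 7.831 × 10^7 m
e = (rₐ − rₚ)/(rₐ + rₚ) = (1.0338 × 10^8) / (1.5662 × 10^8) = 0.660069
(a) vₚ² = GM (2/rₚ − 1/a) = 3.764 × 10^20 × (7.51315 × 10^-8 − 1.27698 × 10^-8) = 2.3473 × 10^13 m²/s²;  vₚ = 4.84489 × 10^6 m/s ≈ 4845 km/s
(b) e = 0.660069 ≈ 0.6601
(c) 1 − e² = 0.564309;  p = a(1 − e²) = 7.831 × 10^7 × 0.564309 = 4.4191 × 10^7 m ≈ 4.419 × 10^7 m
(d) a³ = 4.80233 × 10^23 m³;  T = 2π √(a³/GM) = 2π × 35.7191 s = 224.43 s ≈ 3.74 minutes

Final answer:
(a) velocity at periapsis vₚ = 4845 km/s
(b) eccentricity e = 0.6601
(c) semi-latus rectum p = 4.419 × 10^7 m
(d) orbital period T = 3.74 minutes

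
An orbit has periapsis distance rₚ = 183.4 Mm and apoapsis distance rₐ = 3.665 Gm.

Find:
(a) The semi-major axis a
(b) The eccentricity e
rₚ = 183.4 Mm = 1.834 × 10^8 m
rₐ = 3.665 Gm = 3.665 × 10^9 m
(a) a = (rₚ + rₐ)/2 = 1.9242 × 10^9 m ≈ 1.924 Gm
(b) e = (rₐ − rₚ)/(rₐ + rₚ) = (3.4816 × 10^9) / (3.8484 × 10^9) = 0.904688

Final answer:
(a) a = 1.924 Gm
(b) e = 0.9047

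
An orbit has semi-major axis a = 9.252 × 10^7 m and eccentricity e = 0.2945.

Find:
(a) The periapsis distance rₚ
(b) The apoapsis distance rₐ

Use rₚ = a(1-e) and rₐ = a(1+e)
a = 9.252 × 10^7 m
e = 0.2945:  1 − e = 0.7055,  1 + e = 1.2945
(a) rₚ = a(1 − e) = 9.252 × 10^7 m × 0.7055 = 6.52729 × 10^7 m ≈ 6.527 × 10^7 m
(b) rₐ = a(1 + e) = 9.252 × 10^7 m × 1.2945 = 1.19767 × 10^8 m ≈ 1.198 × 10^8 m

Final answer:
(a) rₚ = 6.527 × 10^7 m
(b) rₐ = 1.198 × 10^8 m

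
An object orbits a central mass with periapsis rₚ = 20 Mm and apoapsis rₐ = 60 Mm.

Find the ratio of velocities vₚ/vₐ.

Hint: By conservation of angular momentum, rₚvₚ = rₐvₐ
rₚ = 20 Mm = 2 × 10^7 m
rₐ = 60 Mm = 6 × 10^7 m
rₚvₚ = rₐvₐ  ⇒  vₚ/vₐ = rₐ/rₚ
vₚ/vₐ = (6 × 10^7) / (2 × 10^7) = 3

Final answer: vₚ/vₐ = 3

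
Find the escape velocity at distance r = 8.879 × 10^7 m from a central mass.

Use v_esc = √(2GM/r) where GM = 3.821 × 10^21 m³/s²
r = 8.879 × 10^7 m
GM = 3.821 × 10^21 m³/s²
2GM/r = 2 × (3.821 × 10^21) / (8.879 × 10^7) = 8.60683 × 10^13 m²/s²
v_esc = √(2GM/r) = 9.2773 × 10^6 m/s ≈ 9277 km/s

Final answer: 9277 km/s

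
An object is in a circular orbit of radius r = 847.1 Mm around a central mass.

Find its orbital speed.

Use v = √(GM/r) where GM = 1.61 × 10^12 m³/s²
r = 847.1 Mm = 8.471 × 10^8 m
GM = 1.61 × 10^12 m³/s²
GM/r = (1.61 × 10^12) / (8.471 × 10^8) = 1900.6 m²/s²
v = √(GM/r) = 43.5959 m/s ≈ 43.6 m/s

Final answer: 43.6 m/s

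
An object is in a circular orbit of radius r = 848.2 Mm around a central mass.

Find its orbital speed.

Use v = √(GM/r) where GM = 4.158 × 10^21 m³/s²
r = 848.2 Mm = 8.482 × 10^8 m
GM = 4.158 × 10^21 m³/s²
GM/r = (4.158 × 10^21) / (8.482 × 10^8) = 4.90215 × 10^12 m²/s²
v = √(GM/r) = 2.21408 × 10^6 m/s ≈ 2214 km/s

Final answer: 2214 km/s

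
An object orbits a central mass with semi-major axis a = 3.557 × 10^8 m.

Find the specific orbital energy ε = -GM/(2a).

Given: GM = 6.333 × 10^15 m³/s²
a = 3.557 × 10^8 m
GM = 6.333 × 10^15 m³/s²
2a = 7.114 × 10^8 m
ε = −GM/(2a) = -8.90216 × 10^6 J/kg ≈ -8.902 MJ/kg

Final answer: -8.902 MJ/kg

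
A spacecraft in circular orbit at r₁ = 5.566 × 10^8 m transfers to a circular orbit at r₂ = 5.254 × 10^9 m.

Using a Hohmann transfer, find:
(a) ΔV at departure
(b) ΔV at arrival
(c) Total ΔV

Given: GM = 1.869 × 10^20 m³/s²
r₁ = 5.566 × 10^8 m
r₂ = 5.254 × 10^9 m
GM = 1.869 × 10^20 m³/s²
Transfer ellipse: a_t = (r₁ + r₂)/2 = 2.9053 × 10^9 m
Circular speed at r₁: v₁ = √(GM/r₁) = 579473 m/s
Transfer speed at r₁ (periapsis): v₁ₜ = √(GM(2/r₁ − 1/a_t)) = 779260 m/s
(a) ΔV₁ = v₁ₜ − v₁ = 199788 m/s ≈ 199.8 km/s
Circular speed at r₂: v₂ = √(GM/r₂) = 188608 m/s
Transfer speed at r₂ (apoapsis): v₂ₜ = √(GM(2/r₂ − 1/a_t)) = 82553.5 m/s
(b) ΔV₂ = v₂ − v₂ₜ = 106054 m/s ≈ 106.1 km/s
(c) ΔV_total = ΔV₁ + ΔV₂ = 305842 m/s ≈ 305.8 km/s

Final answer:
(a) ΔV₁ = 199.8 km/s
(b) ΔV₂ = 106.1 km/s
(c) ΔV_total = 305.8 km/s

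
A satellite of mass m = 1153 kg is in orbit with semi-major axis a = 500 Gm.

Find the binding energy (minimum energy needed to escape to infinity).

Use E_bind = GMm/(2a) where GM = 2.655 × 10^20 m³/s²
a = 500 Gm = 5 × 10^11 m
GM = 2.655 × 10^20 m³/s²
m = 1153 kg
GMm = 2.655 × 10^20 × 1153 = 3.06121 × 10^23 m³·kg/s²
2a = 1 × 10^12 m
E_bind = GMm/(2a) = 3.06122 × 10^11 J ≈ 306.1 GJ

Final answer: 306.1 GJ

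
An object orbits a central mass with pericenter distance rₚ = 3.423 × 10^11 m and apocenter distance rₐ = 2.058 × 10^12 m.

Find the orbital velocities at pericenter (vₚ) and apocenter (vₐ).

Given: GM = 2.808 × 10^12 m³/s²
rₚ = 3.423 × 10^11 m
rₐ = 2.058 × 10^12 m
GM = 2.808 × 10^12 m³/s²
a = (rₚ + rₐ)/2 = 1.20015 × 10^12 m
Vis-viva: v² = GM (2/r − 1/a)
vₚ² = 2.808 × 10^12 × (5.84283 × 10^-12 − 8.33229 × 10^-13) = 14.067 m²/s²
vₚ = 3.75059 m/s ≈ 3.751 m/s
vₐ² = 2.808 × 10^12 × (9.71817 × 10^-13 − 8.33229 × 10^-13) = 0.389155 m²/s²
vₐ = 0.623823 m/s ≈ 0.6238 m/s

Final answer: vₚ = 3.751 m/s, vₐ = 0.6238 m/s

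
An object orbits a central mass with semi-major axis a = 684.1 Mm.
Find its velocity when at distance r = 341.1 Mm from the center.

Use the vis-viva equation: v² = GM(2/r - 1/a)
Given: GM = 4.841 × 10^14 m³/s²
a = 684.1 Mm = 6.841 × 10^8 m
r = 341.1 Mm = 3.411 × 10^8 m
GM = 4.841 × 10^14 m³/s²
2/r − 1/a = 5.86338 × 10^-9 − 1.46177 × 10^-9 = 4.40161 × 10^-9 m⁻¹
v² = GM (2/r − 1/a) = 2.13082 × 10^6 m²/s²
v = 1459.73 m/s ≈ 1.46 km/s

Final answer: 1.46 km/s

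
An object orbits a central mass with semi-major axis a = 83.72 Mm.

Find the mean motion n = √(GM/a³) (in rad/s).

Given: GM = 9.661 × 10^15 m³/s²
a = 83.72 Mm = 8.372 × 10^7 m
GM = 9.661 × 10^15 m³/s²
a³ = 5.86797 × 10^23 m³
GM/a³ = (9.661 × 10^15) / (5.86797 × 10^23) = 1.6464 × 10^-8 s⁻²
n = √(GM/a³) = 0.000128312 rad/s ≈ 0.0001283 rad/s

Final answer: n = 0.0001283 rad/s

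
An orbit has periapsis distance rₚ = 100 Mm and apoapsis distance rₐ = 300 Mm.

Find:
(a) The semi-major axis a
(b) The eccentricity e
rₚ = 100 Mm = 1 × 10^8 m
rₐ = 300 Mm = 3 × 10^8 m
(a) a = (rₚ + rₐ)/2 = 2 × 10^8 m ≈ 200 Mm
(b) e = (rₐ − rₚ)/(rₐ + rₚ) = (2 × 10^8) / (4 × 10^8) = 0.5

Final answer:
(a) a = 200 Mm
(b) e = 0.5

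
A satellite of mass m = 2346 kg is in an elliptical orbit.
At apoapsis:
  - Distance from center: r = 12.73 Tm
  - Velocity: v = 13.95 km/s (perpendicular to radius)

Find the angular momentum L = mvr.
r = 12.73 Tm = 1.273 × 10^13 m
v = 13.95 km/s = 13950 m/s
vr = 13950 × 1.273 × 10^13 = 1.77584 × 10^17 m²/s
L = m × vr = 2346 × 1.77584 × 10^17 = 4.16611 × 10^20 kg·m²/s ≈ 4.166 × 10^20 kg·m²/s

Final answer: L = 4.166 × 10^20 kg·m²/s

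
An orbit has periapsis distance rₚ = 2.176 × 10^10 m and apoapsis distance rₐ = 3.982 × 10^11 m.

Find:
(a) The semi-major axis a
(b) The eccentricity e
rₚ = 2.176 × 10^10 m
rₐ = 3.982 × 10^11 m
(a) a = (rₚ + rₐ)/2 = 2.0998 × 10^11 m ≈ 2.1 × 10^11 m
(b) e = (rₐ − rₚ)/(rₐ + rₚ) = (3.7644 × 10^11) / (4.1996 × 10^11) = 0.896371

Final answer:
(a) a = 2.1 × 10^11 m
(b) e = 0.8964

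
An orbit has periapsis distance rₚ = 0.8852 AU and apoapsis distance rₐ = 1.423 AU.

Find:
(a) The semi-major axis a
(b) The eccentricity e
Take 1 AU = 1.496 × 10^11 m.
rₚ = 0.8852 AU = 1.32426 × 10^11 m
rₐ = 1.423 AU = 2.12881 × 10^11 m
(a) a = (rₚ + rₐ)/2 = 1.72653 × 10^11 m ≈ 1.154 AU
(b) e = (rₐ − rₚ)/(rₐ + rₚ) = (8.04549 × 10^10) / (3.45307 × 10^11) = 0.232995

Final answer:
(a) a = 1.154 AU
(b) e = 0.233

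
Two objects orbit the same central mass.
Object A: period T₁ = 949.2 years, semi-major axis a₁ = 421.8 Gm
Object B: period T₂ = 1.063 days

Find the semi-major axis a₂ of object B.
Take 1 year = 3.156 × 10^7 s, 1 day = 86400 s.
T₁ = 949.2 years = 2.99568 × 10^10 s
T₂ = 1.063 days = 91843.2 s
a₁ = 421.8 Gm = 4.218 × 10^11 m
Kepler's third law: (T₂/T₁)² = (a₂/a₁)³  ⇒  a₂ = a₁ (T₂/T₁)^(2/3)
T₂/T₁ = 3.06586 × 10^-6
(T₂/T₁)^(2/3) = 0.000211042
a₂ = 4.218 × 10^11 m × 0.000211042 = 8.90174 × 10^7 m ≈ 89.02 Mm

Final answer: a₂ = 89.02 Mm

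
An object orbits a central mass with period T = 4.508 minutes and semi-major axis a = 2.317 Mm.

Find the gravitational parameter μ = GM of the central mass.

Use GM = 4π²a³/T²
T = 4.508 minutes = 270.48 s
a = 2.317 Mm = 2.317 × 10^6 m
a³ = 1.24388 × 10^19 m³
T² = 73159.4 s²
GM = 4π² × (1.24388 × 10^19) / 73159.4 = 6.71224 × 10^15 m³/s²
GM ≈ 6.712 × 10^15 m³/s²

Final answer: GM = 6.712 × 10^15 m³/s²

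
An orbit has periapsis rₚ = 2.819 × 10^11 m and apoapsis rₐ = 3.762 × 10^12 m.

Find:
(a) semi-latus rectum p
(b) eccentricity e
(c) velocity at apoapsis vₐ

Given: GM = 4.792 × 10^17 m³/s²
rₚ = 2.819 × 10^11 m
rₐ = 3.762 × 10^12 m
GM = 4.792 × 10^17 m³/s²
a = (rₚ + rₐ)/2 = 2.02195 × 10^12 m
e = (rₐ − rₚ)/(rₐ + rₚ) = (3.4801 × 10^12) / (4.0439 × 10^12) = 0.86058
(a) 1 − e² = 0.259402;  p = a(1 − e²) = 2.02195 × 10^12 × 0.259402 = 5.24498 × 10^11 m ≈ 5.245 × 10^11 m
(b) e = 0.86058 ≈ 0.8606
(c) vₐ² = GM (2/rₐ − 1/a) = 4.792 × 10^17 × (5.31632 × 10^-13 − 4.94572 × 10^-13) = 17759.2 m²/s²;  vₐ = 133.264 m/s ≈ 133.3 m/s

Final answer:
(a) semi-latus rectum p = 5.245 × 10^11 m
(b) eccentricity e = 0.8606
(c) velocity at apoapsis vₐ = 133.3 m/s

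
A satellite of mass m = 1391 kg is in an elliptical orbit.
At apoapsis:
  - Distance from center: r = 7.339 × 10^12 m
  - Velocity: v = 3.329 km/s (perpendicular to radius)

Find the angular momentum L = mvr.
r = 7.339 × 10^12 m
v = 3.329 km/s = 3329 m/s
vr = 3329 × 7.339 × 10^12 = 2.44315 × 10^16 m²/s
L = m × vr = 1391 × 2.44315 × 10^16 = 3.39843 × 10^19 kg·m²/s ≈ 3.398 × 10^19 kg·m²/s

Final answer: L = 3.398 × 10^19 kg·m²/s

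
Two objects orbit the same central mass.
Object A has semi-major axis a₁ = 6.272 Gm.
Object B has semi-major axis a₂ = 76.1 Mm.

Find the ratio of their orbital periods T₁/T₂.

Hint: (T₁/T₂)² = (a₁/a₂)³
a₁ = 6.272 Gm = 6.272 × 10^9 m
a₂ = 76.1 Mm = 7.61 × 10^7 m
a₁/a₂ = 82.4179
T₁/T₂ = (a₁/a₂)^(3/2) = (82.4179)^1.5 = 748.225

Final answer: T₁/T₂ = 748.2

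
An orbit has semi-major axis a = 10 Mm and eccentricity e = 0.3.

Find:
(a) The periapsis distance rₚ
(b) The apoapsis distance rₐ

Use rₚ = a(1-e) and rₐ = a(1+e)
a = 10 Mm = 1 × 10^7 m
e = 0.3:  1 − e = 0.7,  1 + e = 1.3
(a) rₚ = a(1 − e) = 1 × 10^7 m × 0.7 = 7 × 10^6 m ≈ 7 Mm
(b) rₐ = a(1 + e) = 1 × 10^7 m × 1.3 = 1.3 × 10^7 m ≈ 13 Mm

Final answer:
(a) rₚ = 7 Mm
(b) rₐ = 13 Mm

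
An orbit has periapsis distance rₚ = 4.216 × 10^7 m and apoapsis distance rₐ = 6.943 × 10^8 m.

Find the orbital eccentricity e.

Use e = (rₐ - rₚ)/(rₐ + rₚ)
rₚ = 4.216 × 10^7 m
rₐ = 6.943 × 10^8 m
rₐ − rₚ = 6.5214 × 10^8 m
rₐ + rₚ = 7.3646 × 10^8 m
e = (rₐ − rₚ)/(rₐ + rₚ) = 0.885506

Final answer: e = 0.8855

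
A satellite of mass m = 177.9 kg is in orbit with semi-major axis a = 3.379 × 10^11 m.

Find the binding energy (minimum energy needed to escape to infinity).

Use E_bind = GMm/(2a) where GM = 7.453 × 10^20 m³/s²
a = 3.379 × 10^11 m
GM = 7.453 × 10^20 m³/s²
m = 177.9 kg
GMm = 7.453 × 10^20 × 177.9 = 1.32589 × 10^23 m³·kg/s²
2a = 6.758 × 10^11 m
E_bind = GMm/(2a) = 1.96195 × 10^11 J ≈ 196.2 GJ

Final answer: 196.2 GJ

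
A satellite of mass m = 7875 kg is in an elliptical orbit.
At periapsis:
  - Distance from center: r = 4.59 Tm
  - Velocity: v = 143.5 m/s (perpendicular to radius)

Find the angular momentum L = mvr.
r = 4.59 Tm = 4.59 × 10^12 m
v = 143.5 m/s
vr = 143.5 × 4.59 × 10^12 = 6.58665 × 10^14 m²/s
L = m × vr = 7875 × 6.58665 × 10^14 = 5.18699 × 10^18 kg·m²/s ≈ 5.187 × 10^18 kg·m²/s

Final answer: L = 5.187 × 10^18 kg·m²/s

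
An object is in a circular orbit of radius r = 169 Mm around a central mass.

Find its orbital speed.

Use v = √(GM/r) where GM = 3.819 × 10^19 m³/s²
r = 169 Mm = 1.69 × 10^8 m
GM = 3.819 × 10^19 m³/s²
GM/r = (3.819 × 10^19) / (1.69 × 10^8) = 2.25976 × 10^11 m²/s²
v = √(GM/r) = 475370 m/s ≈ 475.4 km/s

Final answer: 475.4 km/s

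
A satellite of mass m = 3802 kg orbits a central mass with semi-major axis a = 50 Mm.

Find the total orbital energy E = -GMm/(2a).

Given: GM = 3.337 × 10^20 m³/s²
a = 50 Mm = 5 × 10^7 m
GM = 3.337 × 10^20 m³/s²
2a = 1 × 10^8 m
GMm = 3.337 × 10^20 × 3802 = 1.26873 × 10^24 m³·kg/s²
E = −GMm/(2a) = -1.26873 × 10^16 J ≈ -12.69 PJ

Final answer: -12.69 PJ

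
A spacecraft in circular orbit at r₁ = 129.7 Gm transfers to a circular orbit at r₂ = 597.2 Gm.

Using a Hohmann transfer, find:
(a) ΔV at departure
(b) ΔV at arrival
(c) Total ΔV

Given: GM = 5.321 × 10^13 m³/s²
r₁ = 129.7 Gm = 1.297 × 10^11 m
r₂ = 597.2 Gm = 5.972 × 10^11 m
GM = 5.321 × 10^13 m³/s²
Transfer ellipse: a_t = (r₁ + r₂)/2 = 3.6345 × 10^11 m
Circular speed at r₁: v₁ = √(GM/r₁) = 20.2547 m/s
Transfer speed at r₁ (periapsis): v₁ₜ = √(GM(2/r₁ − 1/a_t)) = 25.9636 m/s
(a) ΔV₁ = v₁ₜ − v₁ = 5.70882 m/s ≈ 5.709 m/s
Circular speed at r₂: v₂ = √(GM/r₂) = 9.43923 m/s
Transfer speed at r₂ (apoapsis): v₂ₜ = √(GM(2/r₂ − 1/a_t)) = 5.63877 m/s
(b) ΔV₂ = v₂ − v₂ₜ = 3.80046 m/s ≈ 3.8 m/s
(c) ΔV_total = ΔV₁ + ΔV₂ = 9.50928 m/s ≈ 9.509 m/s

Final answer:
(a) ΔV₁ = 5.709 m/s
(b) ΔV₂ = 3.8 m/s
(c) ΔV_total = 9.509 m/s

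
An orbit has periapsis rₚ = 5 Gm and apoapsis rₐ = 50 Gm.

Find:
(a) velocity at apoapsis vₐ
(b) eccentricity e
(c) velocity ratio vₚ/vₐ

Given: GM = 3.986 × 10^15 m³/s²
rₚ = 5 Gm = 5 × 10^9 m
rₐ = 50 Gm = 5 × 10^10 m
GM = 3.986 × 10^15 m³/s²
a = (rₚ + rₐ)/2 = 2.75 × 10^10 m
e = (rₐ − rₚ)/(rₐ + rₚ) = (4.5 × 10^10) / (5.5 × 10^10) = 0.818182
(a) vₐ² = GM (2/rₐ − 1/a) = 3.986 × 10^15 × (4 × 10^-11 − 3.63636 × 10^-11) = 14494.5 m²/s²;  vₐ = 120.393 m/s ≈ 120.4 m/s
(b) e = 0.818182 ≈ 0.8182
(c) vₚ/vₐ = rₐ/rₚ (angular momentum) = (5 × 10^10) / (5 × 10^9) = 10 ≈ 10

Final answer:
(a) velocity at apoapsis vₐ = 120.4 m/s
(b) eccentricity e = 0.8182
(c) velocity ratio vₚ/vₐ = 10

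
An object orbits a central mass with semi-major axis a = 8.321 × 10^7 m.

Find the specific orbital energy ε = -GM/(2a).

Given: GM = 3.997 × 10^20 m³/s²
a = 8.321 × 10^7 m
GM = 3.997 × 10^20 m³/s²
2a = 1.6642 × 10^8 m
ε = −GM/(2a) = -2.40175 × 10^12 J/kg ≈ -2402 GJ/kg

Final answer: -2402 GJ/kg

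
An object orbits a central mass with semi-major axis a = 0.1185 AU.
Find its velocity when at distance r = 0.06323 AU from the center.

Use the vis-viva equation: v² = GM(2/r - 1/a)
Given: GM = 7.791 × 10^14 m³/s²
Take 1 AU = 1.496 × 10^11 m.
a = 0.1185 AU = 1.77276 × 10^10 m
r = 0.06323 AU = 9.45921 × 10^9 m
GM = 7.791 × 10^14 m³/s²
2/r − 1/a = 2.11434 × 10^-10 − 5.64092 × 10^-11 = 1.55025 × 10^-10 m⁻¹
v² = GM (2/r − 1/a) = 120780 m²/s²
v = 347.534 m/s ≈ 347.5 m/s

Final answer: 347.5 m/s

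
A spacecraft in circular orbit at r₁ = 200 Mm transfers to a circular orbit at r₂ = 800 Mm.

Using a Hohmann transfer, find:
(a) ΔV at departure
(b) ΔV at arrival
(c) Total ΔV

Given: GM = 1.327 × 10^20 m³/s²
r₁ = 200 Mm = 2 × 10^8 m
r₂ = 800 Mm = 8 × 10^8 m
GM = 1.327 × 10^20 m³/s²
Transfer ellipse: a_t = (r₁ + r₂)/2 = 5 × 10^8 m
Circular speed at r₁: v₁ = √(GM/r₁) = 814555 m/s
Transfer speed at r₁ (periapsis): v₁ₜ = √(GM(2/r₁ − 1/a_t)) = 1.03034 × 10^6 m/s
(a) ΔV₁ = v₁ₜ − v₁ = 215785 m/s ≈ 215.8 km/s
Circular speed at r₂: v₂ = √(GM/r₂) = 407278 m/s
Transfer speed at r₂ (apoapsis): v₂ₜ = √(GM(2/r₂ − 1/a_t)) = 257585 m/s
(b) ΔV₂ = v₂ − v₂ₜ = 149693 m/s ≈ 149.7 km/s
(c) ΔV_total = ΔV₁ + ΔV₂ = 365477 m/s ≈ 365.5 km/s

Final answer:
(a) ΔV₁ = 215.8 km/s
(b) ΔV₂ = 149.7 km/s
(c) ΔV_total = 365.5 km/s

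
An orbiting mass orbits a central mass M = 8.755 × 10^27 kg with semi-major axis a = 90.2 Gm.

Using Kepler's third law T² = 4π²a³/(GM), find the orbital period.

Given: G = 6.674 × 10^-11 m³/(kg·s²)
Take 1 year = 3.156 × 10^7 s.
M = 8.755 × 10^27 kg
GM = G × M = 6.674 × 10^-11 × 8.755 × 10^27 = 5.84309 × 10^17 m³/s²
a = 90.2 Gm = 9.02 × 10^10 m
a³ = 7.33871 × 10^32 m³
T = 2π √(a³/GM) = 2π √((7.33871 × 10^32) / (5.84309 × 10^17)) = 2π × 3.54396 × 10^7 s
T = 2.22673 × 10^8 s ≈ 7.056 years

Final answer: 7.056 years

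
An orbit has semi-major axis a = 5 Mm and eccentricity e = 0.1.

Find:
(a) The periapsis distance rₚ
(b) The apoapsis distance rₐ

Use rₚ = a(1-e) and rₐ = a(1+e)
a = 5 Mm = 5 × 10^6 m
e = 0.1:  1 − e = 0.9,  1 + e = 1.1
(a) rₚ = a(1 − e) = 5 × 10^6 m × 0.9 = 4.5 × 10^6 m ≈ 4.5 Mm
(b) rₐ = a(1 + e) = 5 × 10^6 m × 1.1 = 5.5 × 10^6 m ≈ 5.5 Mm

Final answer:
(a) rₚ = 4.5 Mm
(b) rₐ = 5.5 Mm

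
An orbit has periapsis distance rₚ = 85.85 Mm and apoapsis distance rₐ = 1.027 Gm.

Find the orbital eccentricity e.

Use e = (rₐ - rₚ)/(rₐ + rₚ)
rₚ = 85.85 Mm = 8.585 × 10^7 m
rₐ = 1.027 Gm = 1.027 × 10^9 m
rₐ − rₚ = 9.4115 × 10^8 m
rₐ + rₚ = 1.11285 × 10^9 m
e = (rₐ − rₚ)/(rₐ + rₚ) = 0.845711

Final answer: e = 0.8457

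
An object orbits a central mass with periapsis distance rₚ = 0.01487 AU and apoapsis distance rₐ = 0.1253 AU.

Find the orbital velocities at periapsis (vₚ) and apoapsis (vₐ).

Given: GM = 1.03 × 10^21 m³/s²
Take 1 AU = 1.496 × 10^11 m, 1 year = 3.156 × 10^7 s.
rₚ = 0.01487 AU = 2.22455 × 10^9 m
rₐ = 0.1253 AU = 1.87449 × 10^10 m
GM = 1.03 × 10^21 m³/s²
a = (rₚ + rₐ)/2 = 1.04847 × 10^10 m
Vis-viva: v² = GM (2/r − 1/a)
vₚ² = 1.03 × 10^21 × (8.99057 × 10^-10 − 9.53769 × 10^-11) = 8.27791 × 10^11 m²/s²
vₚ = 909830 m/s ≈ 191.9 AU/year
vₐ² = 1.03 × 10^21 × (1.06696 × 10^-10 − 9.53769 × 10^-11) = 1.16584 × 10^10 m²/s²
vₐ = 107974 m/s ≈ 22.78 AU/year

Final answer: vₚ = 191.9 AU/year, vₐ = 22.78 AU/year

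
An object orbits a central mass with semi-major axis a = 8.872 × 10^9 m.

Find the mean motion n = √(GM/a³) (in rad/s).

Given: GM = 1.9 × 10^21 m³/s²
a = 8.872 × 10^9 m
GM = 1.9 × 10^21 m³/s²
a³ = 6.98336 × 10^29 m³
GM/a³ = (1.9 × 10^21) / (6.98336 × 10^29) = 2.72075 × 10^-9 s⁻²
n = √(GM/a³) = 5.21608 × 10^-5 rad/s ≈ 5.216 × 10^-5 rad/s

Final answer: n = 5.216 × 10^-5 rad/s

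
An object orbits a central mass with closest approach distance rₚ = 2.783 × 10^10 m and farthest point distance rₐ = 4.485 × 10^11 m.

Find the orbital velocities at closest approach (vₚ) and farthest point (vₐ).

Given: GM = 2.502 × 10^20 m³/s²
rₚ = 2.783 × 10^10 m
rₐ = 4.485 × 10^11 m
GM = 2.502 × 10^20 m³/s²
a = (rₚ + rₐ)/2 = 2.38165 × 10^11 m
Vis-viva: v² = GM (2/r − 1/a)
vₚ² = 2.502 × 10^20 × (7.18649 × 10^-11 − 4.19877 × 10^-12) = 1.69301 × 10^10 m²/s²
vₚ = 130116 m/s ≈ 130.1 km/s
vₐ² = 2.502 × 10^20 × (4.45931 × 10^-12 − 4.19877 × 10^-12) = 6.51869 × 10^7 m²/s²
vₐ = 8073.84 m/s ≈ 8.074 km/s

Final answer: vₚ = 130.1 km/s, vₐ = 8.074 km/s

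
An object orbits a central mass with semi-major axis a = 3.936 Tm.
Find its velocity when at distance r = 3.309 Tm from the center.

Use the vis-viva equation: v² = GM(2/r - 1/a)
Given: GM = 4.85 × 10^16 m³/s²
a = 3.936 Tm = 3.936 × 10^12 m
r = 3.309 Tm = 3.309 × 10^12 m
GM = 4.85 × 10^16 m³/s²
2/r − 1/a = 6.04412 × 10^-13 − 2.54065 × 10^-13 = 3.50347 × 10^-13 m⁻¹
v² = GM (2/r − 1/a) = 16991.8 m²/s²
v = 130.353 m/s ≈ 130.4 m/s

Final answer: 130.4 m/s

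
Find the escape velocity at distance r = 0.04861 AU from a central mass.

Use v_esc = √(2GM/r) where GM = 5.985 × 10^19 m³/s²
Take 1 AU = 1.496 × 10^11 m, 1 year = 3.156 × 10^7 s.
r = 0.04861 AU = 7.27206 × 10^9 m
GM = 5.985 × 10^19 m³/s²
2GM/r = 2 × (5.985 × 10^19) / (7.27206 × 10^9) = 1.64603 × 10^10 m²/s²
v_esc = √(2GM/r) = 128298 m/s ≈ 27.07 AU/year

Final answer: 27.07 AU/year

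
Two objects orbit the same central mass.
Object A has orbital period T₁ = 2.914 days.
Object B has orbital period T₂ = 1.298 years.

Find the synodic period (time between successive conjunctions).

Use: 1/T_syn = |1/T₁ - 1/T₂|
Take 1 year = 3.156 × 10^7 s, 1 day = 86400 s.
T₁ = 2.914 days = 251770 s
T₂ = 1.298 years = 4.09649 × 10^7 s
1/T₁ = 3.97189 × 10^-6 s⁻¹
1/T₂ = 2.44112 × 10^-8 s⁻¹
|1/T₁ − 1/T₂| = 3.94747 × 10^-6 s⁻¹
T_syn = 1 / |1/T₁ − 1/T₂| = 253327 s ≈ 2.932 days

Final answer: T_syn = 2.932 days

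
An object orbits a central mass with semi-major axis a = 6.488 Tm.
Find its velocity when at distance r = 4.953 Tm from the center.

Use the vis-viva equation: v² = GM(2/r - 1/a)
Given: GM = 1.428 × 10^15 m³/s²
a = 6.488 Tm = 6.488 × 10^12 m
r = 4.953 Tm = 4.953 × 10^12 m
GM = 1.428 × 10^15 m³/s²
2/r − 1/a = 4.03796 × 10^-13 − 1.54131 × 10^-13 = 2.49665 × 10^-13 m⁻¹
v² = GM (2/r − 1/a) = 356.522 m²/s²
v = 18.8818 m/s ≈ 18.88 m/s

Final answer: 18.88 m/s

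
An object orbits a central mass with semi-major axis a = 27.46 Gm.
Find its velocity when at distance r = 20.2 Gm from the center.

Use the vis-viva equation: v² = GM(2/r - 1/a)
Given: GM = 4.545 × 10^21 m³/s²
a = 27.46 Gm = 2.746 × 10^10 m
r = 20.2 Gm = 2.02 × 10^10 m
GM = 4.545 × 10^21 m³/s²
2/r − 1/a = 9.90099 × 10^-11 − 3.64166 × 10^-11 = 6.25933 × 10^-11 m⁻¹
v² = GM (2/r − 1/a) = 2.84487 × 10^11 m²/s²
v = 533373 m/s ≈ 533.4 km/s

Final answer: 533.4 km/s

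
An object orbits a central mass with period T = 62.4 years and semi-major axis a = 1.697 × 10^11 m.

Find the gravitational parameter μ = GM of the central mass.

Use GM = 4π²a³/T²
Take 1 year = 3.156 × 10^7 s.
T = 62.4 years = 1.96934 × 10^9 s
a = 1.697 × 10^11 m
a³ = 4.88704 × 10^33 m³
T² = 3.87832 × 10^18 s²
GM = 4π² × (4.88704 × 10^33) / (3.87832 × 10^18) = 4.97465 × 10^16 m³/s²
GM ≈ 4.975 × 10^16 m³/s²

Final answer: GM = 4.975 × 10^16 m³/s²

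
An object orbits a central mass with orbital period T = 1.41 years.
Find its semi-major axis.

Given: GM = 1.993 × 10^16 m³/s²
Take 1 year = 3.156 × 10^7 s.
T = 1.41 years = 4.44996 × 10^7 s
GM = 1.993 × 10^16 m³/s²
Kepler's third law: a³ = GM T² / (4π²)
T² = 1.98021 × 10^15 s²
a³ = (1.993 × 10^16) × (1.98021 × 10^15) / (4π²) = 9.99677 × 10^29 m³
a = (a³)^(1/3) = 9.99892 × 10^9 m ≈ 9.999 Gm

Final answer: 9.999 Gm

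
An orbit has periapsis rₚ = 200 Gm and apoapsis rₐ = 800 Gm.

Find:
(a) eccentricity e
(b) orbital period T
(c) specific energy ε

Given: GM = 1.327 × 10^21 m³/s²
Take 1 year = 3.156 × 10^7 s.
rₚ = 200 Gm = 2 × 10^11 m
rₐ = 800 Gm = 8 × 10^11 m
GM = 1.327 × 10^21 m³/s²
a = (rₚ + rₐ)/2 = 5 × 10^11 m
e = (rₐ − rₚ)/(rₐ + rₚ) = (6 × 10^11) / (1 × 10^12) = 0.6
(a) e = 0.6 ≈ 0.6
(b) a³ = 1.25 × 10^35 m³;  T = 2π √(a³/GM) = 2π × 9.70554 × 10^6 s = 6.09817 × 10^7 s ≈ 1.932 years
(c) 2a = 1 × 10^12 m;  ε = −GM/(2a) = -1.327 × 10^9 J/kg ≈ -1.327 GJ/kg

Final answer:
(a) eccentricity e = 0.6
(b) orbital period T = 1.932 years
(c) specific energy ε = -1.327 GJ/kg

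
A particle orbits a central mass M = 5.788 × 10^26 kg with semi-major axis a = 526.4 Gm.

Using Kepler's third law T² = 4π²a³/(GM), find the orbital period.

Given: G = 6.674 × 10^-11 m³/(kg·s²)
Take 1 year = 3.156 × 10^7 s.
M = 5.788 × 10^26 kg
GM = G × M = 6.674 × 10^-11 × 5.788 × 10^26 = 3.86291 × 10^16 m³/s²
a = 526.4 Gm = 5.264 × 10^11 m
a³ = 1.45864 × 10^35 m³
T = 2π √(a³/GM) = 2π √((1.45864 × 10^35) / (3.86291 × 10^16)) = 2π × 1.9432 × 10^9 s
T = 1.22095 × 10^10 s ≈ 386.9 years

Final answer: 386.9 years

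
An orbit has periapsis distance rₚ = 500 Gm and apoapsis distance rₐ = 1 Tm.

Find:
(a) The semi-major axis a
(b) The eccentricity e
rₚ = 500 Gm = 5 × 10^11 m
rₐ = 1 Tm = 1 × 10^12 m
(a) a = (rₚ + rₐ)/2 = 7.5 × 10^11 m ≈ 750 Gm
(b) e = (rₐ − rₚ)/(rₐ + rₚ) = (5 × 10^11) / (1.5 × 10^12) = 0.333333

Final answer:
(a) a = 750 Gm
(b) e = 0.3333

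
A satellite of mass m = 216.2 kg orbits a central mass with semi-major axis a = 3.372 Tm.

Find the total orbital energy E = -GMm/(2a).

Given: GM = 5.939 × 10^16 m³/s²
a = 3.372 Tm = 3.372 × 10^12 m
GM = 5.939 × 10^16 m³/s²
2a = 6.744 × 10^12 m
GMm = 5.939 × 10^16 × 216.2 = 1.28401 × 10^19 m³·kg/s²
E = −GMm/(2a) = -1.90393 × 10^6 J ≈ -1.904 MJ

Final answer: -1.904 MJ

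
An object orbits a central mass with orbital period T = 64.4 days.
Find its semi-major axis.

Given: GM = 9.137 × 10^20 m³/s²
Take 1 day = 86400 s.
T = 64.4 days = 5.56416 × 10^6 s
GM = 9.137 × 10^20 m³/s²
Kepler's third law: a³ = GM T² / (4π²)
T² = 3.09599 × 10^13 s²
a³ = (9.137 × 10^20) × (3.09599 × 10^13) / (4π²) = 7.16544 × 10^32 m³
a = (a³)^(1/3) = 8.94845 × 10^10 m ≈ 89.48 Gm

Final answer: 89.48 Gm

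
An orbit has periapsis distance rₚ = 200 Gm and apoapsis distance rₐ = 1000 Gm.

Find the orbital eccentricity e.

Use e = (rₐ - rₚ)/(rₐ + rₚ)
rₚ = 200 Gm = 2 × 10^11 m
rₐ = 1000 Gm = 1 × 10^12 m
rₐ − rₚ = 8 × 10^11 m
rₐ + rₚ = 1.2 × 10^12 m
e = (rₐ − rₚ)/(rₐ + rₚ) = 0.666667

Final answer: e = 0.6667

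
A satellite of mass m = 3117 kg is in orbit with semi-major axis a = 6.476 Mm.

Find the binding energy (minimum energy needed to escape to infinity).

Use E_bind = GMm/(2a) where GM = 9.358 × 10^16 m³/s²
a = 6.476 Mm = 6.476 × 10^6 m
GM = 9.358 × 10^16 m³/s²
m = 3117 kg
GMm = 9.358 × 10^16 × 3117 = 2.91689 × 10^20 m³·kg/s²
2a = 1.2952 × 10^7 m
E_bind = GMm/(2a) = 2.25208 × 10^13 J ≈ 22.52 TJ

Final answer: 22.52 TJ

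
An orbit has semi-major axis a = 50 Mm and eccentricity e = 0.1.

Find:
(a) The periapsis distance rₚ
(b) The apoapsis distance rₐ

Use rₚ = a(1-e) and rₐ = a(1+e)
a = 50 Mm = 5 × 10^7 m
e = 0.1:  1 − e = 0.9,  1 + e = 1.1
(a) rₚ = a(1 − e) = 5 × 10^7 m × 0.9 = 4.5 × 10^7 m ≈ 45 Mm
(b) rₐ = a(1 + e) = 5 × 10^7 m × 1.1 = 5.5 × 10^7 m ≈ 55 Mm

Final answer:
(a) rₚ = 45 Mm
(b) rₐ = 55 Mm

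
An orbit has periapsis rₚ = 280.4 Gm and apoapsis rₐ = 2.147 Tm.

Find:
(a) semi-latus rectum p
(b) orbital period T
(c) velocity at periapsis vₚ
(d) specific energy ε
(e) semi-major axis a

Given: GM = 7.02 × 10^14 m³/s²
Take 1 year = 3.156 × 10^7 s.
rₚ = 280.4 Gm = 2.804 × 10^11 m
rₐ = 2.147 Tm = 2.147 × 10^12 m
GM = 7.02 × 10^14 m³/s²
a = (rₚ + rₐ)/2 = 1.2137 × 10^12 m
e = (rₐ − rₚ)/(rₐ + rₚ) = (1.8666 × 10^12) / (2.4274 × 10^12) = 0.768971
(a) 1 − e² = 0.408684;  p = a(1 − e²) = 1.2137 × 10^12 × 0.408684 = 4.96019 × 10^11 m ≈ 496 Gm
(b) a³ = 1.78786 × 10^36 m³;  T = 2π √(a³/GM) = 2π × 5.0466 × 10^10 s = 3.17087 × 10^11 s ≈ 1.005 × 10^4 years
(c) vₚ² = GM (2/rₚ − 1/a) = 7.02 × 10^14 × (7.13267 × 10^-12 − 8.23927 × 10^-13) = 4428.74 m²/s²;  vₚ = 66.5487 m/s ≈ 66.55 m/s
(d) 2a = 2.4274 × 10^12 m;  ε = −GM/(2a) = -289.198 J/kg ≈ -289.2 J/kg
(e) a = 1.2137 × 10^12 m ≈ 1.214 Tm

Final answer:
(a) semi-latus rectum p = 496 Gm
(b) orbital period T = 1.005 × 10^4 years
(c) velocity at periapsis vₚ = 66.55 m/s
(d) specific energy ε = -289.2 J/kg
(e) semi-major axis a = 1.214 Tm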